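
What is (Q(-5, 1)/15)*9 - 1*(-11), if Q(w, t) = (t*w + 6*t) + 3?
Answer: 67/5 ≈ 13.400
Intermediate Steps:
Q(w, t) = 3 + 6*t + t*w (Q(w, t) = (6*t + t*w) + 3 = 3 + 6*t + t*w)
(Q(-5, 1)/15)*9 - 1*(-11) = ((3 + 6*1 + 1*(-5))/15)*9 - 1*(-11) = ((3 + 6 - 5)*(1/15))*9 + 11 = (4*(1/15))*9 + 11 = (4/15)*9 + 11 = 12/5 + 11 = 67/5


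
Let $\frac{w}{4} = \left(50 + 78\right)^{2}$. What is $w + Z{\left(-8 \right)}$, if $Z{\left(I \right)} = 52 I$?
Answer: $65120$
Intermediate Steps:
$w = 65536$ ($w = 4 \left(50 + 78\right)^{2} = 4 \cdot 128^{2} = 4 \cdot 16384 = 65536$)
$w + Z{\left(-8 \right)} = 65536 + 52 \left(-8\right) = 65536 - 416 = 65120$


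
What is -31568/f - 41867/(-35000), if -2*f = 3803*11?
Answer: 565883173/209165000 ≈ 2.7054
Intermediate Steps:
f = -41833/2 (f = -3803*11/2 = -1/2*41833 = -41833/2 ≈ -20917.)
-31568/f - 41867/(-35000) = -31568/(-41833/2) - 41867/(-35000) = -31568*(-2/41833) - 41867*(-1/35000) = 63136/41833 + 5981/5000 = 565883173/209165000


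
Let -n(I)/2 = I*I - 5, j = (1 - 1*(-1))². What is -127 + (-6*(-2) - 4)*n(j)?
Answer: -303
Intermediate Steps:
j = 4 (j = (1 + 1)² = 2² = 4)
n(I) = 10 - 2*I² (n(I) = -2*(I*I - 5) = -2*(I² - 5) = -2*(-5 + I²) = 10 - 2*I²)
-127 + (-6*(-2) - 4)*n(j) = -127 + (-6*(-2) - 4)*(10 - 2*4²) = -127 + (12 - 4)*(10 - 2*16) = -127 + 8*(10 - 32) = -127 + 8*(-22) = -127 - 176 = -303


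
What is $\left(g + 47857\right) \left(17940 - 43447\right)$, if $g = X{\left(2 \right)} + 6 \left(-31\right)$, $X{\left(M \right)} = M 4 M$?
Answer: $-1216352309$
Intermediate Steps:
$X{\left(M \right)} = 4 M^{2}$ ($X{\left(M \right)} = 4 M M = 4 M^{2}$)
$g = -170$ ($g = 4 \cdot 2^{2} + 6 \left(-31\right) = 4 \cdot 4 - 186 = 16 - 186 = -170$)
$\left(g + 47857\right) \left(17940 - 43447\right) = \left(-170 + 47857\right) \left(17940 - 43447\right) = 47687 \left(-25507\right) = -1216352309$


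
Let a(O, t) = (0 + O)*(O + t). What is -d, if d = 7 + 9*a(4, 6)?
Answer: -367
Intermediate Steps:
a(O, t) = O*(O + t)
d = 367 (d = 7 + 9*(4*(4 + 6)) = 7 + 9*(4*10) = 7 + 9*40 = 7 + 360 = 367)
-d = -1*367 = -367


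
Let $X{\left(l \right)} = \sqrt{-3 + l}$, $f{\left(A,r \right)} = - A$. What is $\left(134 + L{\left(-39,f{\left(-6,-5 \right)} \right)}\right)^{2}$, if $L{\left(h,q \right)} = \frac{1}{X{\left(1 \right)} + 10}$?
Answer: $\frac{- 1762369 i + 359388 \sqrt{2}}{2 \left(- 49 i + 10 \sqrt{2}\right)} \approx 17982.0 - 3.7185 i$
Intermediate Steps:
$L{\left(h,q \right)} = \frac{1}{10 + i \sqrt{2}}$ ($L{\left(h,q \right)} = \frac{1}{\sqrt{-3 + 1} + 10} = \frac{1}{\sqrt{-2} + 10} = \frac{1}{i \sqrt{2} + 10} = \frac{1}{10 + i \sqrt{2}}$)
$\left(134 + L{\left(-39,f{\left(-6,-5 \right)} \right)}\right)^{2} = \left(134 + \left(\frac{5}{51} - \frac{i \sqrt{2}}{102}\right)\right)^{2} = \left(\frac{6839}{51} - \frac{i \sqrt{2}}{102}\right)^{2}$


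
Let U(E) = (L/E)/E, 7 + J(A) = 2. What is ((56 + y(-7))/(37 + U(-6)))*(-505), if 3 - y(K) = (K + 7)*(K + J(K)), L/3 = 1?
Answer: -71508/89 ≈ -803.46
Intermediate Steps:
L = 3 (L = 3*1 = 3)
J(A) = -5 (J(A) = -7 + 2 = -5)
y(K) = 3 - (-5 + K)*(7 + K) (y(K) = 3 - (K + 7)*(K - 5) = 3 - (7 + K)*(-5 + K) = 3 - (-5 + K)*(7 + K))
U(E) = 3/E² (U(E) = (3/E)/E = 3/E²)
((56 + y(-7))/(37 + U(-6)))*(-505) = ((56 + (38 - 1*(-7)² - 2*(-7)))/(37 + 3/(-6)²))*(-505) = ((56 + (38 - 1*49 + 14))/(37 + 3*(1/36)))*(-505) = ((56 + (38 - 49 + 14))/(37 + 1/12))*(-505) = ((56 + 3)/(445/12))*(-505) = (59*(12/445))*(-505) = (708/445)*(-505) = -71508/89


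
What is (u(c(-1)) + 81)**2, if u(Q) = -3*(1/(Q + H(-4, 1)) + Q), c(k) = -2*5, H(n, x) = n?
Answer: 2424249/196 ≈ 12369.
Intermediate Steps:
c(k) = -10
u(Q) = -3*Q - 3/(-4 + Q) (u(Q) = -3*(1/(Q - 4) + Q) = -3*(1/(-4 + Q) + Q) = -3*(Q + 1/(-4 + Q)) = -3*Q - 3/(-4 + Q))
(u(c(-1)) + 81)**2 = (3*(-1 - 1*(-10)**2 + 4*(-10))/(-4 - 10) + 81)**2 = (3*(-1 - 1*100 - 40)/(-14) + 81)**2 = (3*(-1/14)*(-1 - 100 - 40) + 81)**2 = (3*(-1/14)*(-141) + 81)**2 = (423/14 + 81)**2 = (1557/14)**2 = 2424249/196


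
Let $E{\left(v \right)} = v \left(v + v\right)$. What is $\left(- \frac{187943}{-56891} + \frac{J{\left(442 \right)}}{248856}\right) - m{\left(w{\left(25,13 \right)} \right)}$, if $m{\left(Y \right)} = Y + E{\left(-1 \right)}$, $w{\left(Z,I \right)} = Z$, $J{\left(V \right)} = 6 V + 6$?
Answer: $- \frac{55889173551}{2359611116} \approx -23.686$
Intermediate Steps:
$J{\left(V \right)} = 6 + 6 V$
$E{\left(v \right)} = 2 v^{2}$ ($E{\left(v \right)} = v 2 v = 2 v^{2}$)
$m{\left(Y \right)} = 2 + Y$ ($m{\left(Y \right)} = Y + 2 \left(-1\right)^{2} = Y + 2 \cdot 1 = Y + 2 = 2 + Y$)
$\left(- \frac{187943}{-56891} + \frac{J{\left(442 \right)}}{248856}\right) - m{\left(w{\left(25,13 \right)} \right)} = \left(- \frac{187943}{-56891} + \frac{6 + 6 \cdot 442}{248856}\right) - \left(2 + 25\right) = \left(\left(-187943\right) \left(- \frac{1}{56891}\right) + \left(6 + 2652\right) \frac{1}{248856}\right) - 27 = \left(\frac{187943}{56891} + 2658 \cdot \frac{1}{248856}\right) - 27 = \left(\frac{187943}{56891} + \frac{443}{41476}\right) - 27 = \frac{7820326581}{2359611116} - 27 = - \frac{55889173551}{2359611116}$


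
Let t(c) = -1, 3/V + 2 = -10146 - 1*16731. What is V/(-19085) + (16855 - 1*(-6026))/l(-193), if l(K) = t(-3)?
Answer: -11737626144912/512985715 ≈ -22881.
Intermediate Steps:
V = -3/26879 (V = 3/(-2 + (-10146 - 1*16731)) = 3/(-2 + (-10146 - 16731)) = 3/(-2 - 26877) = 3/(-26879) = 3*(-1/26879) = -3/26879 ≈ -0.00011161)
l(K) = -1
V/(-19085) + (16855 - 1*(-6026))/l(-193) = -3/26879/(-19085) + (16855 - 1*(-6026))/(-1) = -3/26879*(-1/19085) + (16855 + 6026)*(-1) = 3/512985715 + 22881*(-1) = 3/512985715 - 22881 = -11737626144912/512985715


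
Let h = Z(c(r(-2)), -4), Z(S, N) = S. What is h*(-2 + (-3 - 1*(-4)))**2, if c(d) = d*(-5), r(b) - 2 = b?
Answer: 0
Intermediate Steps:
r(b) = 2 + b
c(d) = -5*d
h = 0 (h = -5*(2 - 2) = -5*0 = 0)
h*(-2 + (-3 - 1*(-4)))**2 = 0*(-2 + (-3 - 1*(-4)))**2 = 0*(-2 + (-3 + 4))**2 = 0*(-2 + 1)**2 = 0*(-1)**2 = 0*1 = 0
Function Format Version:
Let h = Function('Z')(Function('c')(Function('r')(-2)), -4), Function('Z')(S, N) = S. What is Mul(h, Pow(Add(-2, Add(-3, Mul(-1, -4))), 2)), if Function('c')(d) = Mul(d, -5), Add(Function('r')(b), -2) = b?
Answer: 0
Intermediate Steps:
Function('r')(b) = Add(2, b)
Function('c')(d) = Mul(-5, d)
h = 0 (h = Mul(-5, Add(2, -2)) = Mul(-5, 0) = 0)
Mul(h, Pow(Add(-2, Add(-3, Mul(-1, -4))), 2)) = Mul(0, Pow(Add(-2, Add(-3, Mul(-1, -4))), 2)) = Mul(0, Pow(Add(-2, Add(-3, 4)), 2)) = Mul(0, Pow(Add(-2, 1), 2)) = Mul(0, Pow(-1, 2)) = Mul(0, 1) = 0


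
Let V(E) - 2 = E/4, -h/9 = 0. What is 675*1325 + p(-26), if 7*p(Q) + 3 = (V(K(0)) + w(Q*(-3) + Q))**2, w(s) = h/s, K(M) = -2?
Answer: 25042497/28 ≈ 8.9438e+5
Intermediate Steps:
h = 0 (h = -9*0 = 0)
V(E) = 2 + E/4
w(s) = 0 (w(s) = 0/s = 0)
p(Q) = -3/28 (p(Q) = -3/7 + ((2 + (1/4)*(-2)) + 0)**2/7 = -3/7 + ((2 - 1/2) + 0)**2/7 = -3/7 + (3/2 + 0)**2/7 = -3/7 + (3/2)**2/7 = -3/7 + (1/7)*(9/4) = -3/7 + 9/28 = -3/28)
675*1325 + p(-26) = 675*1325 - 3/28 = 894375 - 3/28 = 25042497/28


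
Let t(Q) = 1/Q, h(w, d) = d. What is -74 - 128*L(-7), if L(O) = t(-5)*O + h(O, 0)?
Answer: -1266/5 ≈ -253.20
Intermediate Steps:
L(O) = -O/5 (L(O) = O/(-5) + 0 = -O/5 + 0 = -O/5)
-74 - 128*L(-7) = -74 - (-128)*(-7)/5 = -74 - 128*7/5 = -74 - 896/5 = -1266/5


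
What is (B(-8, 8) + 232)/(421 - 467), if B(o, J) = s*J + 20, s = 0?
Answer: -126/23 ≈ -5.4783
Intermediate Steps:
B(o, J) = 20 (B(o, J) = 0*J + 20 = 0 + 20 = 20)
(B(-8, 8) + 232)/(421 - 467) = (20 + 232)/(421 - 467) = 252/(-46) = 252*(-1/46) = -126/23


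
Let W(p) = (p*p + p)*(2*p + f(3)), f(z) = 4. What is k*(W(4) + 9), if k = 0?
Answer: 0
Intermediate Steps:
W(p) = (4 + 2*p)*(p + p²) (W(p) = (p*p + p)*(2*p + 4) = (p² + p)*(4 + 2*p) = (p + p²)*(4 + 2*p) = (4 + 2*p)*(p + p²))
k*(W(4) + 9) = 0*(2*4*(2 + 4² + 3*4) + 9) = 0*(2*4*(2 + 16 + 12) + 9) = 0*(2*4*30 + 9) = 0*(240 + 9) = 0*249 = 0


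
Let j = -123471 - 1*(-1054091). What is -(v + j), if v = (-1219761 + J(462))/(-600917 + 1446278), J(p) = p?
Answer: -262236211507/281787 ≈ -9.3062e+5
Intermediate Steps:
v = -406433/281787 (v = (-1219761 + 462)/(-600917 + 1446278) = -1219299/845361 = -1219299*1/845361 = -406433/281787 ≈ -1.4423)
j = 930620 (j = -123471 + 1054091 = 930620)
-(v + j) = -(-406433/281787 + 930620) = -1*262236211507/281787 = -262236211507/281787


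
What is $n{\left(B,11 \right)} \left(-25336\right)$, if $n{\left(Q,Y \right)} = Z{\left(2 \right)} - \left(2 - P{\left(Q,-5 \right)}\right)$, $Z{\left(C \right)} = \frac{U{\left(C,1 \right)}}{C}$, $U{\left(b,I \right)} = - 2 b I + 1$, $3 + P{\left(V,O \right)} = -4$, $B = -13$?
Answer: $266028$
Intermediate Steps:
$P{\left(V,O \right)} = -7$ ($P{\left(V,O \right)} = -3 - 4 = -7$)
$U{\left(b,I \right)} = 1 - 2 I b$ ($U{\left(b,I \right)} = - 2 I b + 1 = 1 - 2 I b$)
$Z{\left(C \right)} = \frac{1 - 2 C}{C}$
$n{\left(Q,Y \right)} = - \frac{21}{2}$ ($n{\left(Q,Y \right)} = \left(-2 + \frac{1}{2}\right) - \left(2 - -7\right) = \left(-2 + \frac{1}{2}\right) - \left(2 + 7\right) = - \frac{3}{2} - 9 = - \frac{21}{2}$)
$n{\left(B,11 \right)} \left(-25336\right) = \left(- \frac{21}{2}\right) \left(-25336\right) = 266028$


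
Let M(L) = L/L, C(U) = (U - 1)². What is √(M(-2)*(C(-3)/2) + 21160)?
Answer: 84*√3 ≈ 145.49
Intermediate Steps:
C(U) = (-1 + U)²
M(L) = 1
√(M(-2)*(C(-3)/2) + 21160) = √(1*((-1 - 3)²/2) + 21160) = √(1*((-4)²*(½)) + 21160) = √(1*(16*(½)) + 21160) = √(1*8 + 21160) = √(8 + 21160) = √21168 = 84*√3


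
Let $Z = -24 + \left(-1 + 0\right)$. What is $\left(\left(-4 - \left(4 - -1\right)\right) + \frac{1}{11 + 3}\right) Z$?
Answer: $\frac{3125}{14} \approx 223.21$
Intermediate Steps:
$Z = -25$ ($Z = -24 - 1 = -25$)
$\left(\left(-4 - \left(4 - -1\right)\right) + \frac{1}{11 + 3}\right) Z = \left(\left(-4 - \left(4 - -1\right)\right) + \frac{1}{11 + 3}\right) \left(-25\right) = \left(\left(-4 - \left(4 + 1\right)\right) + \frac{1}{14}\right) \left(-25\right) = \left(\left(-4 - 5\right) + \frac{1}{14}\right) \left(-25\right) = \left(-9 + \frac{1}{14}\right) \left(-25\right) = \left(- \frac{125}{14}\right) \left(-25\right) = \frac{3125}{14}$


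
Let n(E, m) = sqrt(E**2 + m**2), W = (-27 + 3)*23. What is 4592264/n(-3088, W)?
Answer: 574033*sqrt(153757)/153757 ≈ 1463.9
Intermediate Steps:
W = -552 (W = -24*23 = -552)
4592264/n(-3088, W) = 4592264/(sqrt((-3088)**2 + (-552)**2)) = 4592264/(sqrt(9535744 + 304704)) = 4592264/(sqrt(9840448)) = 4592264/((8*sqrt(153757))) = 4592264*(sqrt(153757)/1230056) = 574033*sqrt(153757)/153757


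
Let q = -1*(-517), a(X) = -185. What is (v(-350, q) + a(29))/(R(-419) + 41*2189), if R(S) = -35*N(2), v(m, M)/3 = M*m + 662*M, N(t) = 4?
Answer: 483727/89609 ≈ 5.3982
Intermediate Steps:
q = 517
v(m, M) = 1986*M + 3*M*m (v(m, M) = 3*(M*m + 662*M) = 3*(662*M + M*m) = 1986*M + 3*M*m)
R(S) = -140 (R(S) = -35*4 = -140)
(v(-350, q) + a(29))/(R(-419) + 41*2189) = (3*517*(662 - 350) - 185)/(-140 + 41*2189) = (3*517*312 - 185)/(-140 + 89749) = (483912 - 185)/89609 = 483727*(1/89609) = 483727/89609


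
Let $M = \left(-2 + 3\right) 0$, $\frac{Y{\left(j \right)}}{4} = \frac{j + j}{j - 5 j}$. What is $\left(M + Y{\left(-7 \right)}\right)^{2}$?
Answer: $4$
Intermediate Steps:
$Y{\left(j \right)} = -2$ ($Y{\left(j \right)} = 4 \frac{j + j}{j - 5 j} = 4 \frac{2 j}{\left(-4\right) j} = 4 \cdot 2 j \left(- \frac{1}{4 j}\right) = 4 \left(- \frac{1}{2}\right) = -2$)
$M = 0$ ($M = 1 \cdot 0 = 0$)
$\left(M + Y{\left(-7 \right)}\right)^{2} = \left(0 - 2\right)^{2} = \left(-2\right)^{2} = 4$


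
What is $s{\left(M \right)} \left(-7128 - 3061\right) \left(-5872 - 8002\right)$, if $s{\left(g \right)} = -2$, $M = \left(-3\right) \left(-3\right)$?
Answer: $-282724372$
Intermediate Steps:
$M = 9$
$s{\left(M \right)} \left(-7128 - 3061\right) \left(-5872 - 8002\right) = - 2 \left(-7128 - 3061\right) \left(-5872 - 8002\right) = - 2 \left(\left(-10189\right) \left(-13874\right)\right) = \left(-2\right) 141362186 = -282724372$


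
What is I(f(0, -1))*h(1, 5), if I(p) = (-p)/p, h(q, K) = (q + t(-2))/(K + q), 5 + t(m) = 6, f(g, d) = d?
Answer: -⅓ ≈ -0.33333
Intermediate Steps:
t(m) = 1 (t(m) = -5 + 6 = 1)
h(q, K) = (1 + q)/(K + q) (h(q, K) = (q + 1)/(K + q) = (1 + q)/(K + q))
I(p) = -1
I(f(0, -1))*h(1, 5) = -(1 + 1)/(5 + 1) = -2/6 = -1*⅓ = -⅓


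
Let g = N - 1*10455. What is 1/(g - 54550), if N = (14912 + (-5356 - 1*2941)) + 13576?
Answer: -1/44814 ≈ -2.2314e-5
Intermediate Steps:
N = 20191 (N = (14912 + (-5356 - 2941)) + 13576 = (14912 - 8297) + 13576 = 6615 + 13576 = 20191)
g = 9736 (g = 20191 - 1*10455 = 20191 - 10455 = 9736)
1/(g - 54550) = 1/(9736 - 54550) = 1/(-44814) = -1/44814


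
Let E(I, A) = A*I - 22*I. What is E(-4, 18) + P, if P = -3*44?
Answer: -116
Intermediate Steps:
E(I, A) = -22*I + A*I
P = -132
E(-4, 18) + P = -4*(-22 + 18) - 132 = -4*(-4) - 132 = 16 - 132 = -116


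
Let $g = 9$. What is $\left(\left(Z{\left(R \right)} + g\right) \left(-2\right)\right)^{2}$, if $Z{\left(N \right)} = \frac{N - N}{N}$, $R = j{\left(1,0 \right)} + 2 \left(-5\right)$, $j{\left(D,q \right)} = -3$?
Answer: $324$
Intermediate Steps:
$R = -13$ ($R = -3 + 2 \left(-5\right) = -3 - 10 = -13$)
$Z{\left(N \right)} = 0$ ($Z{\left(N \right)} = \frac{0}{N} = 0$)
$\left(\left(Z{\left(R \right)} + g\right) \left(-2\right)\right)^{2} = \left(\left(0 + 9\right) \left(-2\right)\right)^{2} = \left(9 \left(-2\right)\right)^{2} = \left(-18\right)^{2} = 324$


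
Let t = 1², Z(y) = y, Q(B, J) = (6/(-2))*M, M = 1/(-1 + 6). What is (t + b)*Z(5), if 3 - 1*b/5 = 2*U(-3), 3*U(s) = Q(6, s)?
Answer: 90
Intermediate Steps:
M = ⅕ (M = 1/5 = ⅕ ≈ 0.20000)
Q(B, J) = -⅗ (Q(B, J) = (6/(-2))*(⅕) = (6*(-½))*(⅕) = -3*⅕ = -⅗)
U(s) = -⅕ (U(s) = (⅓)*(-⅗) = -⅕)
b = 17 (b = 15 - 10*(-1)/5 = 15 - 5*(-⅖) = 15 + 2 = 17)
t = 1
(t + b)*Z(5) = (1 + 17)*5 = 18*5 = 90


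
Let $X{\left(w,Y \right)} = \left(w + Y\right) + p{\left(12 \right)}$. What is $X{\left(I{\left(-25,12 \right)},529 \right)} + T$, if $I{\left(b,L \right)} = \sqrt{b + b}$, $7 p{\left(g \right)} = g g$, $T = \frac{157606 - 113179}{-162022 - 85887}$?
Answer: $\frac{953394934}{1735363} + 5 i \sqrt{2} \approx 549.39 + 7.0711 i$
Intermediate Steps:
$T = - \frac{44427}{247909}$ ($T = \frac{44427}{-247909} = 44427 \left(- \frac{1}{247909}\right) = - \frac{44427}{247909} \approx -0.17921$)
$p{\left(g \right)} = \frac{g^{2}}{7}$ ($p{\left(g \right)} = \frac{g g}{7} = \frac{g^{2}}{7}$)
$I{\left(b,L \right)} = \sqrt{2} \sqrt{b}$ ($I{\left(b,L \right)} = \sqrt{2 b} = \sqrt{2} \sqrt{b}$)
$X{\left(w,Y \right)} = \frac{144}{7} + Y + w$ ($X{\left(w,Y \right)} = \left(w + Y\right) + \frac{12^{2}}{7} = \left(Y + w\right) + \frac{1}{7} \cdot 144 = \left(Y + w\right) + \frac{144}{7} = \frac{144}{7} + Y + w$)
$X{\left(I{\left(-25,12 \right)},529 \right)} + T = \left(\frac{144}{7} + 529 + \sqrt{2} \sqrt{-25}\right) - \frac{44427}{247909} = \left(\frac{144}{7} + 529 + \sqrt{2} \cdot 5 i\right) - \frac{44427}{247909} = \left(\frac{144}{7} + 529 + 5 i \sqrt{2}\right) - \frac{44427}{247909} = \left(\frac{3847}{7} + 5 i \sqrt{2}\right) - \frac{44427}{247909} = \frac{953394934}{1735363} + 5 i \sqrt{2}$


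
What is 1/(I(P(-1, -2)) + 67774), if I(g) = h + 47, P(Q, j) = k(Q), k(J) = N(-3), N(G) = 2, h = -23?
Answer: 1/67798 ≈ 1.4750e-5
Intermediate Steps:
k(J) = 2
P(Q, j) = 2
I(g) = 24 (I(g) = -23 + 47 = 24)
1/(I(P(-1, -2)) + 67774) = 1/(24 + 67774) = 1/67798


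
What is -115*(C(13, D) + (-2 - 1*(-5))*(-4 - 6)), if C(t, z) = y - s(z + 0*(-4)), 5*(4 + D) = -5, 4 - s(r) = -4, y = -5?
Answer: 4945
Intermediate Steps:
s(r) = 8 (s(r) = 4 - 1*(-4) = 4 + 4 = 8)
D = -5 (D = -4 + (1/5)*(-5) = -4 - 1 = -5)
C(t, z) = -13 (C(t, z) = -5 - 1*8 = -5 - 8 = -13)
-115*(C(13, D) + (-2 - 1*(-5))*(-4 - 6)) = -115*(-13 + (-2 - 1*(-5))*(-4 - 6)) = -115*(-13 + (-2 + 5)*(-10)) = -115*(-13 + 3*(-10)) = -115*(-13 - 30) = -115*(-43) = 4945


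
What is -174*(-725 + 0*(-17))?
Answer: 126150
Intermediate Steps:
-174*(-725 + 0*(-17)) = -174*(-725 + 0) = -174*(-725) = 126150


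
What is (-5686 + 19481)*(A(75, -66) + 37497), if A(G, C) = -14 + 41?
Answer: 517643580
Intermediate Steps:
A(G, C) = 27
(-5686 + 19481)*(A(75, -66) + 37497) = (-5686 + 19481)*(27 + 37497) = 13795*37524 = 517643580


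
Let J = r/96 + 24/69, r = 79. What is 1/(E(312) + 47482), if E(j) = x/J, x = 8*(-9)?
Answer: 2585/122581994 ≈ 2.1088e-5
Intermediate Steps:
x = -72
J = 2585/2208 (J = 79/96 + 24/69 = 79*(1/96) + 24*(1/69) = 79/96 + 8/23 = 2585/2208 ≈ 1.1707)
E(j) = -158976/2585 (E(j) = -72/2585/2208 = -72*2208/2585 = -158976/2585)
1/(E(312) + 47482) = 1/(-158976/2585 + 47482) = 1/(122581994/2585) = 2585/122581994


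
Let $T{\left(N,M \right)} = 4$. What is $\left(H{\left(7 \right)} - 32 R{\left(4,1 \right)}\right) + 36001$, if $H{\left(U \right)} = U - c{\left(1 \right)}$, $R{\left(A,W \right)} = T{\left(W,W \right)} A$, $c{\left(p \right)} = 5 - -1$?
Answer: $35490$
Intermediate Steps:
$c{\left(p \right)} = 6$ ($c{\left(p \right)} = 5 + 1 = 6$)
$R{\left(A,W \right)} = 4 A$
$H{\left(U \right)} = -6 + U$ ($H{\left(U \right)} = U - 6 = -6 + U$)
$\left(H{\left(7 \right)} - 32 R{\left(4,1 \right)}\right) + 36001 = \left(\left(-6 + 7\right) - 32 \cdot 4 \cdot 4\right) + 36001 = \left(1 - 512\right) + 36001 = -511 + 36001 = 35490$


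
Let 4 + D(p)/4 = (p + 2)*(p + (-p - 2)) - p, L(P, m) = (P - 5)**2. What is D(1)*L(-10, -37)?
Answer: -9900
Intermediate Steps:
L(P, m) = (-5 + P)**2
D(p) = -32 - 12*p (D(p) = -16 + 4*((p + 2)*(p + (-p - 2)) - p) = -16 + 4*((2 + p)*(p + (-2 - p)) - p) = -16 + 4*((2 + p)*(-2) - p) = -16 + 4*((-4 - 2*p) - p) = -16 + 4*(-4 - 3*p) = -16 + (-16 - 12*p) = -32 - 12*p)
D(1)*L(-10, -37) = (-32 - 12*1)*(-5 - 10)**2 = (-32 - 12)*(-15)**2 = -44*225 = -9900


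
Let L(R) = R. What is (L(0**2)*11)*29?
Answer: 0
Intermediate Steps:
(L(0**2)*11)*29 = (0**2*11)*29 = (0*11)*29 = 0*29 = 0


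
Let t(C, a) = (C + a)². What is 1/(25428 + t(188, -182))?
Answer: 1/25464 ≈ 3.9271e-5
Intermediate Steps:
1/(25428 + t(188, -182)) = 1/(25428 + (188 - 182)²) = 1/(25428 + 6²) = 1/(25428 + 36) = 1/25464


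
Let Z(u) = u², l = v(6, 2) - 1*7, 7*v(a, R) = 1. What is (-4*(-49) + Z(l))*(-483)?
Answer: -821652/7 ≈ -1.1738e+5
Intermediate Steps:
v(a, R) = ⅐ (v(a, R) = (⅐)*1 = ⅐)
l = -48/7 (l = ⅐ - 1*7 = ⅐ - 7 = -48/7 ≈ -6.8571)
(-4*(-49) + Z(l))*(-483) = (-4*(-49) + (-48/7)²)*(-483) = (196 + 2304/49)*(-483) = (11908/49)*(-483) = -821652/7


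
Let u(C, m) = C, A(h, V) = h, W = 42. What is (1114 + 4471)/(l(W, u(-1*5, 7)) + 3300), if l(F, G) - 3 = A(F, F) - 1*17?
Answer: 5585/3328 ≈ 1.6782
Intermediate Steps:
l(F, G) = -14 + F (l(F, G) = 3 + (F - 1*17) = 3 + (F - 17) = 3 + (-17 + F) = -14 + F)
(1114 + 4471)/(l(W, u(-1*5, 7)) + 3300) = (1114 + 4471)/((-14 + 42) + 3300) = 5585/(28 + 3300) = 5585/3328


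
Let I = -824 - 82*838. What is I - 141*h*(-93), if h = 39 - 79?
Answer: -594060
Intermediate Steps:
h = -40
I = -69540 (I = -824 - 68716 = -69540)
I - 141*h*(-93) = -69540 - 141*(-40)*(-93) = -69540 + 5640*(-93) = -69540 - 524520 = -594060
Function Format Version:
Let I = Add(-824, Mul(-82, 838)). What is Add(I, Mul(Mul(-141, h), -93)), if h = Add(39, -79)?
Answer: -594060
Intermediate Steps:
h = -40
I = -69540 (I = Add(-824, -68716) = -69540)
Add(I, Mul(Mul(-141, h), -93)) = Add(-69540, Mul(Mul(-141, -40), -93)) = Add(-69540, Mul(5640, -93)) = Add(-69540, -524520) = -594060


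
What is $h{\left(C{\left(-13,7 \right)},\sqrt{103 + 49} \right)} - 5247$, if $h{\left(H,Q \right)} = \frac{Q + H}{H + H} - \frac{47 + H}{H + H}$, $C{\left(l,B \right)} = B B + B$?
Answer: $- \frac{587711}{112} + \frac{\sqrt{38}}{56} \approx -5247.3$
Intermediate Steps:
$C{\left(l,B \right)} = B + B^{2}$ ($C{\left(l,B \right)} = B^{2} + B = B + B^{2}$)
$h{\left(H,Q \right)} = \frac{H + Q}{2 H} - \frac{47 + H}{2 H}$
$h{\left(C{\left(-13,7 \right)},\sqrt{103 + 49} \right)} - 5247 = \frac{-47 + \sqrt{103 + 49}}{2 \cdot 7 \left(1 + 7\right)} - 5247 = \frac{-47 + \sqrt{152}}{2 \cdot 7 \cdot 8} - 5247 = \frac{-47 + 2 \sqrt{38}}{2 \cdot 56} - 5247 = \frac{1}{2} \cdot \frac{1}{56} \left(-47 + 2 \sqrt{38}\right) - 5247 = \left(- \frac{47}{112} + \frac{\sqrt{38}}{56}\right) - 5247 = - \frac{587711}{112} + \frac{\sqrt{38}}{56}$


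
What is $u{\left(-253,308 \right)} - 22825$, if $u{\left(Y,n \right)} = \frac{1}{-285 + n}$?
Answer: $- \frac{524974}{23} \approx -22825.0$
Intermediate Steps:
$u{\left(-253,308 \right)} - 22825 = \frac{1}{-285 + 308} - 22825 = \frac{1}{23} - 22825 = - \frac{524974}{23}$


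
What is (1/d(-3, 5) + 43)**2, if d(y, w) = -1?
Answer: 1764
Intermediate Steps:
(1/d(-3, 5) + 43)**2 = (1/(-1) + 43)**2 = (-1 + 43)**2 = 42**2 = 1764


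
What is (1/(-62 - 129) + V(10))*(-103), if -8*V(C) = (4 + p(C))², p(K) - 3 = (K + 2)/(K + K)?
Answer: 7107103/9550 ≈ 744.20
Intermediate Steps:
p(K) = 3 + (2 + K)/(2*K) (p(K) = 3 + (K + 2)/(K + K) = 3 + (2 + K)/((2*K)) = 3 + (2 + K)*(1/(2*K)) = 3 + (2 + K)/(2*K))
V(C) = -(15/2 + 1/C)²/8 (V(C) = -(4 + (7/2 + 1/C))²/8 = -(15/2 + 1/C)²/8)
(1/(-62 - 129) + V(10))*(-103) = (1/(-62 - 129) - 1/32*(2 + 15*10)²/10²)*(-103) = (1/(-191) - 1/32*1/100*(2 + 150)²)*(-103) = (-1/191 - 1/32*1/100*152²)*(-103) = (-1/191 - 1/32*1/100*23104)*(-103) = (-1/191 - 361/50)*(-103) = -69001/9550*(-103) = 7107103/9550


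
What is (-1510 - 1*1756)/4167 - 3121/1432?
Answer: -17682119/5967144 ≈ -2.9632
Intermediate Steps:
(-1510 - 1*1756)/4167 - 3121/1432 = (-1510 - 1756)*(1/4167) - 3121*1/1432 = -3266*1/4167 - 3121/1432 = -3266/4167 - 3121/1432 = -17682119/5967144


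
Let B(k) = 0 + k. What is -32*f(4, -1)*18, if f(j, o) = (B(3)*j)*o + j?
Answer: 4608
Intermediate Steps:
B(k) = k
f(j, o) = j + 3*j*o (f(j, o) = (3*j)*o + j = 3*j*o + j = j + 3*j*o)
-32*f(4, -1)*18 = -128*(1 + 3*(-1))*18 = -128*(1 - 3)*18 = -128*(-2)*18 = -32*(-8)*18 = 256*18 = 4608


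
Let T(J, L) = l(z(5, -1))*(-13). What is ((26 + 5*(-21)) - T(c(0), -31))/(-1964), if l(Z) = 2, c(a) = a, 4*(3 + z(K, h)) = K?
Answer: 53/1964 ≈ 0.026986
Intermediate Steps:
z(K, h) = -3 + K/4
T(J, L) = -26 (T(J, L) = 2*(-13) = -26)
((26 + 5*(-21)) - T(c(0), -31))/(-1964) = ((26 + 5*(-21)) - 1*(-26))/(-1964) = ((26 - 105) + 26)*(-1/1964) = (-79 + 26)*(-1/1964) = -53*(-1/1964) = 53/1964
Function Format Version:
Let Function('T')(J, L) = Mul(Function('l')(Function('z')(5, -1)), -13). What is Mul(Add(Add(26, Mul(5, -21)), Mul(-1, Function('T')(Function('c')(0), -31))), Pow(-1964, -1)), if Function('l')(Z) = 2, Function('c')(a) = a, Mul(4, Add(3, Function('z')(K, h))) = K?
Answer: Rational(53, 1964) ≈ 0.026986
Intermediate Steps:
Function('z')(K, h) = Add(-3, Mul(Rational(1, 4), K))
Function('T')(J, L) = -26 (Function('T')(J, L) = Mul(2, -13) = -26)
Mul(Add(Add(26, Mul(5, -21)), Mul(-1, Function('T')(Function('c')(0), -31))), Pow(-1964, -1)) = Mul(Add(Add(26, Mul(5, -21)), Mul(-1, -26)), Pow(-1964, -1)) = Mul(Add(Add(26, -105), 26), Rational(-1, 1964)) = Mul(Add(-79, 26), Rational(-1, 1964)) = Mul(-53, Rational(-1, 1964)) = Rational(53, 1964)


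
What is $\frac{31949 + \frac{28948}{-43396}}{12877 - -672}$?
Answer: $\frac{346607464}{146993101} \approx 2.358$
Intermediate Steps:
$\frac{31949 + \frac{28948}{-43396}}{12877 - -672} = \frac{31949 + 28948 \left(- \frac{1}{43396}\right)}{12877 + 672} = \frac{31949 - \frac{7237}{10849}}{13549} = \frac{346607464}{10849} \cdot \frac{1}{13549} = \frac{346607464}{146993101}$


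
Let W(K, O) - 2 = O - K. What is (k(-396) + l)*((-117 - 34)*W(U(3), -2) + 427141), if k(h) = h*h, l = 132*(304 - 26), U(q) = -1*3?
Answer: 82569248256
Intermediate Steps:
U(q) = -3
W(K, O) = 2 + O - K (W(K, O) = 2 + (O - K) = 2 + O - K)
l = 36696 (l = 132*278 = 36696)
k(h) = h**2
(k(-396) + l)*((-117 - 34)*W(U(3), -2) + 427141) = ((-396)**2 + 36696)*((-117 - 34)*(2 - 2 - 1*(-3)) + 427141) = (156816 + 36696)*(-151*(2 - 2 + 3) + 427141) = 193512*(-151*3 + 427141) = 193512*(-453 + 427141) = 193512*426688 = 82569248256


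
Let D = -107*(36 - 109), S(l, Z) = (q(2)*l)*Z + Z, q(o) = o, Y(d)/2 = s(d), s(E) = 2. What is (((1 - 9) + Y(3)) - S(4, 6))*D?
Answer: -453038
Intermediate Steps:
Y(d) = 4 (Y(d) = 2*2 = 4)
S(l, Z) = Z + 2*Z*l (S(l, Z) = (2*l)*Z + Z = 2*Z*l + Z = Z + 2*Z*l)
D = 7811 (D = -107*(-73) = 7811)
(((1 - 9) + Y(3)) - S(4, 6))*D = (((1 - 9) + 4) - 6*(1 + 2*4))*7811 = ((-8 + 4) - 6*(1 + 8))*7811 = (-4 - 6*9)*7811 = (-4 - 1*54)*7811 = (-4 - 54)*7811 = -58*7811 = -453038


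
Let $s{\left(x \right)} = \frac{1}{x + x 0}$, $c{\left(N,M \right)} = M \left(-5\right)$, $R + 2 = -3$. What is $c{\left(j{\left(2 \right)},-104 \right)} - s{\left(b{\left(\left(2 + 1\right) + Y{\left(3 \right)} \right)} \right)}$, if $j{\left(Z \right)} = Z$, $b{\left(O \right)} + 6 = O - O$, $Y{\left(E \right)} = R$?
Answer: $\frac{3121}{6} \approx 520.17$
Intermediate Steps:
$R = -5$ ($R = -2 - 3 = -5$)
$Y{\left(E \right)} = -5$
$b{\left(O \right)} = -6$ ($b{\left(O \right)} = -6 + \left(O - O\right) = -6 + 0 = -6$)
$c{\left(N,M \right)} = - 5 M$
$s{\left(x \right)} = \frac{1}{x}$ ($s{\left(x \right)} = \frac{1}{x + 0} = \frac{1}{x}$)
$c{\left(j{\left(2 \right)},-104 \right)} - s{\left(b{\left(\left(2 + 1\right) + Y{\left(3 \right)} \right)} \right)} = \left(-5\right) \left(-104\right) - \frac{1}{-6} = 520 - - \frac{1}{6} = 520 + \frac{1}{6} = \frac{3121}{6}$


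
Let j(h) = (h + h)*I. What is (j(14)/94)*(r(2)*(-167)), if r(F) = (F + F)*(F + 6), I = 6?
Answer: -448896/47 ≈ -9551.0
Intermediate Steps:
r(F) = 2*F*(6 + F) (r(F) = (2*F)*(6 + F) = 2*F*(6 + F))
j(h) = 12*h (j(h) = (h + h)*6 = (2*h)*6 = 12*h)
(j(14)/94)*(r(2)*(-167)) = ((12*14)/94)*((2*2*(6 + 2))*(-167)) = (168*(1/94))*((2*2*8)*(-167)) = 84*(32*(-167))/47 = (84/47)*(-5344) = -448896/47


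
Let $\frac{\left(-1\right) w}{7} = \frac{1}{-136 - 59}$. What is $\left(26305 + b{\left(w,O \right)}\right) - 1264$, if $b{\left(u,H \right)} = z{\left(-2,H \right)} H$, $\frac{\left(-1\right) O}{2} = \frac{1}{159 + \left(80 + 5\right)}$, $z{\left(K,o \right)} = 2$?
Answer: $\frac{1527500}{61} \approx 25041.0$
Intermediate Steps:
$w = \frac{7}{195}$ ($w = - \frac{7}{-136 - 59} = - \frac{7}{-195} = \left(-7\right) \left(- \frac{1}{195}\right) = \frac{7}{195} \approx 0.035897$)
$O = - \frac{1}{122}$ ($O = - \frac{2}{159 + \left(80 + 5\right)} = - \frac{2}{159 + 85} = - \frac{2}{244} = \left(-2\right) \frac{1}{244} = - \frac{1}{122} \approx -0.0081967$)
$b{\left(u,H \right)} = 2 H$
$\left(26305 + b{\left(w,O \right)}\right) - 1264 = \left(26305 + 2 \left(- \frac{1}{122}\right)\right) - 1264 = \left(26305 - \frac{1}{61}\right) - 1264 = \frac{1604604}{61} - 1264 = \frac{1527500}{61}$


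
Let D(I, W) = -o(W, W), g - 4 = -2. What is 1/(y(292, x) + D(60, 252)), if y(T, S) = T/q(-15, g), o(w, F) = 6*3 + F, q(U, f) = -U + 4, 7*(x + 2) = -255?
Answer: -19/4838 ≈ -0.0039272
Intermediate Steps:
x = -269/7 (x = -2 + (⅐)*(-255) = -2 - 255/7 = -269/7 ≈ -38.429)
g = 2 (g = 4 - 2 = 2)
q(U, f) = 4 - U
o(w, F) = 18 + F
D(I, W) = -18 - W (D(I, W) = -(18 + W) = -18 - W)
y(T, S) = T/19 (y(T, S) = T/(4 - 1*(-15)) = T/(4 + 15) = T/19)
1/(y(292, x) + D(60, 252)) = 1/((1/19)*292 + (-18 - 1*252)) = 1/(292/19 + (-18 - 252)) = 1/(292/19 - 270) = 1/(-4838/19) = -19/4838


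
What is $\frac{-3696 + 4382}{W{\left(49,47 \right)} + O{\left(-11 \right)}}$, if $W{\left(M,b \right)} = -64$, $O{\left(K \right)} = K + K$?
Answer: $- \frac{343}{43} \approx -7.9767$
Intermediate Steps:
$O{\left(K \right)} = 2 K$
$\frac{-3696 + 4382}{W{\left(49,47 \right)} + O{\left(-11 \right)}} = \frac{-3696 + 4382}{-64 + 2 \left(-11\right)} = \frac{686}{-64 - 22} = \frac{686}{-86} = 686 \left(- \frac{1}{86}\right) = - \frac{343}{43}$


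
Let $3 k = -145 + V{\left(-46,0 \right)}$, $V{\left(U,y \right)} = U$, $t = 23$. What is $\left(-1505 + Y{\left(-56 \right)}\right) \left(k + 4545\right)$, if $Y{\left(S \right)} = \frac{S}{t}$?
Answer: $- \frac{155372308}{23} \approx -6.7553 \cdot 10^{6}$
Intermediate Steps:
$Y{\left(S \right)} = \frac{S}{23}$
$k = - \frac{191}{3}$ ($k = \frac{-145 - 46}{3} = \frac{1}{3} \left(-191\right) = - \frac{191}{3} \approx -63.667$)
$\left(-1505 + Y{\left(-56 \right)}\right) \left(k + 4545\right) = \left(-1505 + \frac{1}{23} \left(-56\right)\right) \left(- \frac{191}{3} + 4545\right) = \left(-1505 - \frac{56}{23}\right) \frac{13444}{3} = \left(- \frac{34671}{23}\right) \frac{13444}{3} = - \frac{155372308}{23}$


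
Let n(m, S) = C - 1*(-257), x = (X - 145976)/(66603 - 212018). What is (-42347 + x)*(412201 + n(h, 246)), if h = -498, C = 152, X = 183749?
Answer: -508164433574116/29083 ≈ -1.7473e+10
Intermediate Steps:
x = -37773/145415 (x = (183749 - 145976)/(66603 - 212018) = 37773/(-145415) = 37773*(-1/145415) = -37773/145415 ≈ -0.25976)
n(m, S) = 409 (n(m, S) = 152 - 1*(-257) = 152 + 257 = 409)
(-42347 + x)*(412201 + n(h, 246)) = (-42347 - 37773/145415)*(412201 + 409) = -6157926778/145415*412610 = -508164433574116/29083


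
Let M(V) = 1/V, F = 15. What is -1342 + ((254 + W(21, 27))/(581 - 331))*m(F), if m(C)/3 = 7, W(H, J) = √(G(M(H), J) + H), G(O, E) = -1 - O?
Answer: -165083/125 + √8799/250 ≈ -1320.3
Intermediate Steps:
W(H, J) = √(-1 + H - 1/H) (W(H, J) = √((-1 - 1/H) + H) = √(-1 + H - 1/H))
m(C) = 21 (m(C) = 3*7 = 21)
-1342 + ((254 + W(21, 27))/(581 - 331))*m(F) = -1342 + ((254 + √(-1 + 21 - 1/21))/(581 - 331))*21 = -1342 + ((254 + √(-1 + 21 - 1*1/21))/250)*21 = -1342 + ((254 + √(-1 + 21 - 1/21))*(1/250))*21 = -1342 + ((254 + √(419/21))*(1/250))*21 = -1342 + ((254 + √8799/21)*(1/250))*21 = -1342 + (127/125 + √8799/5250)*21 = -1342 + (2667/125 + √8799/250) = -165083/125 + √8799/250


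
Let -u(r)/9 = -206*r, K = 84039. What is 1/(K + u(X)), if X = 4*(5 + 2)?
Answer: 1/135951 ≈ 7.3556e-6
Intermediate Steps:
X = 28 (X = 4*7 = 28)
u(r) = 1854*r (u(r) = -(-1854)*r = 1854*r)
1/(K + u(X)) = 1/(84039 + 1854*28) = 1/(84039 + 51912) = 1/135951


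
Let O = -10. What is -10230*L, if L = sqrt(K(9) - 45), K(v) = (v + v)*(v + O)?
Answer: -30690*I*sqrt(7) ≈ -81198.0*I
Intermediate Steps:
K(v) = 2*v*(-10 + v) (K(v) = (v + v)*(v - 10) = (2*v)*(-10 + v) = 2*v*(-10 + v))
L = 3*I*sqrt(7) (L = sqrt(2*9*(-10 + 9) - 45) = sqrt(2*9*(-1) - 45) = sqrt(-18 - 45) = sqrt(-63) = 3*I*sqrt(7) ≈ 7.9373*I)
-10230*L = -30690*I*sqrt(7)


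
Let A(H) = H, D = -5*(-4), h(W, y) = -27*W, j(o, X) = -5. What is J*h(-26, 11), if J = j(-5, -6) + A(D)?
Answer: 10530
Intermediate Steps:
D = 20
J = 15 (J = -5 + 20 = 15)
J*h(-26, 11) = 15*(-27*(-26)) = 15*702 = 10530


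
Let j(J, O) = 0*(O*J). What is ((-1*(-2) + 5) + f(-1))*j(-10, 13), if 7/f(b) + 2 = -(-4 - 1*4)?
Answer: 0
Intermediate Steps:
j(J, O) = 0 (j(J, O) = 0*(J*O) = 0)
f(b) = 7/6 (f(b) = 7/(-2 - (-4 - 1*4)) = 7/(-2 - (-4 - 4)) = 7/(-2 - 1*(-8)) = 7/(-2 + 8) = 7/6)
((-1*(-2) + 5) + f(-1))*j(-10, 13) = ((-1*(-2) + 5) + 7/6)*0 = ((2 + 5) + 7/6)*0 = (7 + 7/6)*0 = (49/6)*0 = 0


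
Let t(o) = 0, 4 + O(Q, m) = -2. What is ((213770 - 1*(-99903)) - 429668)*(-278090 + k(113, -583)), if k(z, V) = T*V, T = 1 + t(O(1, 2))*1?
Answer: 32324674635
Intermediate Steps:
O(Q, m) = -6 (O(Q, m) = -4 - 2 = -6)
T = 1 (T = 1 + 0*1 = 1 + 0 = 1)
k(z, V) = V (k(z, V) = 1*V = V)
((213770 - 1*(-99903)) - 429668)*(-278090 + k(113, -583)) = ((213770 - 1*(-99903)) - 429668)*(-278090 - 583) = ((213770 + 99903) - 429668)*(-278673) = (313673 - 429668)*(-278673) = -115995*(-278673) = 32324674635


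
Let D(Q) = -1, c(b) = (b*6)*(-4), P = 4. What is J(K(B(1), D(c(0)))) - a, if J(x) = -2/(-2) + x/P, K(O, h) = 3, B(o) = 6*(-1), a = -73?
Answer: 299/4 ≈ 74.750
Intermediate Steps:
B(o) = -6
c(b) = -24*b (c(b) = (6*b)*(-4) = -24*b)
J(x) = 1 + x/4 (J(x) = -2/(-2) + x/4 = -2*(-½) + x*(¼) = 1 + x/4)
J(K(B(1), D(c(0)))) - a = (1 + (¼)*3) - 1*(-73) = (1 + ¾) + 73 = 7/4 + 73 = 299/4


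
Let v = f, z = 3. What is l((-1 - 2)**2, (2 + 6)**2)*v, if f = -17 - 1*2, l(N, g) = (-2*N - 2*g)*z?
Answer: 8322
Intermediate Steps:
l(N, g) = -6*N - 6*g (l(N, g) = (-2*N - 2*g)*3 = -6*N - 6*g)
f = -19 (f = -17 - 2 = -19)
v = -19
l((-1 - 2)**2, (2 + 6)**2)*v = (-6*(-1 - 2)**2 - 6*(2 + 6)**2)*(-19) = (-6*(-3)**2 - 6*8**2)*(-19) = (-6*9 - 6*64)*(-19) = (-54 - 384)*(-19) = -438*(-19) = 8322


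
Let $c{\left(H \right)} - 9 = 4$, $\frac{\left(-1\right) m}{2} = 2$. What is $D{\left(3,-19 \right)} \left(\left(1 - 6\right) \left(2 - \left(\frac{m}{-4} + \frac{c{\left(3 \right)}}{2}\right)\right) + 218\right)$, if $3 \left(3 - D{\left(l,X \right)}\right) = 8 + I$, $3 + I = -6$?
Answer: $\frac{2455}{3} \approx 818.33$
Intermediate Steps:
$I = -9$ ($I = -3 - 6 = -9$)
$m = -4$ ($m = \left(-2\right) 2 = -4$)
$c{\left(H \right)} = 13$ ($c{\left(H \right)} = 9 + 4 = 13$)
$D{\left(l,X \right)} = \frac{10}{3}$ ($D{\left(l,X \right)} = 3 - \frac{8 - 9}{3} = 3 - - \frac{1}{3} = 3 + \frac{1}{3} = \frac{10}{3}$)
$D{\left(3,-19 \right)} \left(\left(1 - 6\right) \left(2 - \left(\frac{m}{-4} + \frac{c{\left(3 \right)}}{2}\right)\right) + 218\right) = \frac{10 \left(\left(1 - 6\right) \left(2 - \left(- \frac{4}{-4} + \frac{13}{2}\right)\right) + 218\right)}{3} = \frac{10 \left(- 5 \left(2 - \left(\left(-4\right) \left(- \frac{1}{4}\right) + 13 \cdot \frac{1}{2}\right)\right) + 218\right)}{3} = \frac{10 \left(- 5 \left(2 - \left(1 + \frac{13}{2}\right)\right) + 218\right)}{3} = \frac{10 \left(- 5 \left(2 - \frac{15}{2}\right) + 218\right)}{3} = \frac{10 \left(\left(-5\right) \left(- \frac{11}{2}\right) + 218\right)}{3} = \frac{10 \left(\frac{55}{2} + 218\right)}{3} = \frac{10}{3} \cdot \frac{491}{2} = \frac{2455}{3}$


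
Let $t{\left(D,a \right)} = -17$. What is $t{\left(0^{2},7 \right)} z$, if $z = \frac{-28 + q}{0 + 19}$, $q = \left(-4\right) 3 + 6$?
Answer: $\frac{578}{19} \approx 30.421$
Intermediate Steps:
$q = -6$ ($q = -12 + 6 = -6$)
$z = - \frac{34}{19}$ ($z = \frac{-28 - 6}{0 + 19} = - \frac{34}{19} \approx -1.7895$)
$t{\left(0^{2},7 \right)} z = \left(-17\right) \left(- \frac{34}{19}\right) = \frac{578}{19}$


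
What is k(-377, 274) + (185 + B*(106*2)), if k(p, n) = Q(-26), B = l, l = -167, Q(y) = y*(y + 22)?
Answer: -35115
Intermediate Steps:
Q(y) = y*(22 + y)
B = -167
k(p, n) = 104 (k(p, n) = -26*(22 - 26) = -26*(-4) = 104)
k(-377, 274) + (185 + B*(106*2)) = 104 + (185 - 17702*2) = 104 + (185 - 167*212) = 104 + (185 - 35404) = 104 - 35219 = -35115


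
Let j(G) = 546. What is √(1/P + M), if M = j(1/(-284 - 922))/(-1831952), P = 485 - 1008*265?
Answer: I*√4500408594346157890/122115630380 ≈ 0.017372*I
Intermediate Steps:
P = -266635 (P = 485 - 267120 = -266635)
M = -273/915976 (M = 546/(-1831952) = 546*(-1/1831952) = -273/915976 ≈ -0.00029804)
√(1/P + M) = √(1/(-266635) - 273/915976) = √(-1/266635 - 273/915976) = √(-73707331/244231260760) = I*√4500408594346157890/122115630380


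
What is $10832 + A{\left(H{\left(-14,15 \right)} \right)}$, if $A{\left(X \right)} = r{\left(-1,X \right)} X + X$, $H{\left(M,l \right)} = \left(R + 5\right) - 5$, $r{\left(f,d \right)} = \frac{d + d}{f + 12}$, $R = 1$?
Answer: $\frac{119165}{11} \approx 10833.0$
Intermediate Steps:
$r{\left(f,d \right)} = \frac{2 d}{12 + f}$
$H{\left(M,l \right)} = 1$ ($H{\left(M,l \right)} = \left(1 + 5\right) - 5 = 6 - 5 = 1$)
$A{\left(X \right)} = X + \frac{2 X^{2}}{11}$ ($A{\left(X \right)} = \frac{2 X}{12 - 1} X + X = \frac{2 X}{11} X + X = \frac{2 X^{2}}{11} + X = X + \frac{2 X^{2}}{11}$)
$10832 + A{\left(H{\left(-14,15 \right)} \right)} = 10832 + \frac{1}{11} \cdot 1 \left(11 + 2 \cdot 1\right) = 10832 + \frac{1}{11} \cdot 1 \left(11 + 2\right) = 10832 + \frac{1}{11} \cdot 1 \cdot 13 = 10832 + \frac{13}{11} = \frac{119165}{11}$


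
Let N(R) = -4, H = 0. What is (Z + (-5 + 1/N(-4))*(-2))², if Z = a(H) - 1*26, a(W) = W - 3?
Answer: 1369/4 ≈ 342.25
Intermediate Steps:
a(W) = -3 + W
Z = -29 (Z = (-3 + 0) - 1*26 = -3 - 26 = -29)
(Z + (-5 + 1/N(-4))*(-2))² = (-29 + (-5 + 1/(-4))*(-2))² = (-29 + (-5 - ¼)*(-2))² = (-29 - 21/4*(-2))² = (-29 + 21/2)² = (-37/2)² = 1369/4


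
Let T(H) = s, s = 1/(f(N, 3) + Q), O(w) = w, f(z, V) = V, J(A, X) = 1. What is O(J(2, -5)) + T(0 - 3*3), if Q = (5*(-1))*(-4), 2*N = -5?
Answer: 24/23 ≈ 1.0435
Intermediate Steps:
N = -5/2 (N = (½)*(-5) = -5/2 ≈ -2.5000)
Q = 20 (Q = -5*(-4) = 20)
s = 1/23 (s = 1/(3 + 20) = 1/23 ≈ 0.043478)
T(H) = 1/23
O(J(2, -5)) + T(0 - 3*3) = 1 + 1/23 = 24/23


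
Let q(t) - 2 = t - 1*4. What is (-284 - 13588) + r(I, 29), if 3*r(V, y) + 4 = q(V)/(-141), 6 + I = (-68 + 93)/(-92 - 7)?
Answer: -580972763/41877 ≈ -13873.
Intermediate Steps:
q(t) = -2 + t (q(t) = 2 + (t - 1*4) = 2 + (t - 4) = 2 + (-4 + t) = -2 + t)
I = -619/99 (I = -6 + (-68 + 93)/(-92 - 7) = -6 + 25/(-99) = -6 + 25*(-1/99) = -6 - 25/99 = -619/99 ≈ -6.2525)
r(V, y) = -562/423 - V/423 (r(V, y) = -4/3 + ((-2 + V)/(-141))/3 = -4/3 + ((-2 + V)*(-1/141))/3 = -4/3 + (2/141 - V/141)/3 = -4/3 + (2/423 - V/423) = -562/423 - V/423)
(-284 - 13588) + r(I, 29) = (-284 - 13588) + (-562/423 - 1/423*(-619/99)) = -13872 + (-562/423 + 619/41877) = -13872 - 55019/41877 = -580972763/41877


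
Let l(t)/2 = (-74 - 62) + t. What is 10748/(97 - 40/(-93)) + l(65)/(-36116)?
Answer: 18050770043/163623538 ≈ 110.32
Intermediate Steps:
l(t) = -272 + 2*t (l(t) = 2*((-74 - 62) + t) = 2*(-136 + t) = -272 + 2*t)
10748/(97 - 40/(-93)) + l(65)/(-36116) = 10748/(97 - 40/(-93)) + (-272 + 2*65)/(-36116) = 10748/(97 - 1/93*(-40)) + (-272 + 130)*(-1/36116) = 10748/(97 + 40/93) - 142*(-1/36116) = 10748/(9061/93) + 71/18058 = 10748*(93/9061) + 71/18058 = 999564/9061 + 71/18058 = 18050770043/163623538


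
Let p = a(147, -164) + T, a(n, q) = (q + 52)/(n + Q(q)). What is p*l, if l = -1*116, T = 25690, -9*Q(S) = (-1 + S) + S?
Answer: -175818184/59 ≈ -2.9800e+6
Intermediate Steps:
Q(S) = 1/9 - 2*S/9 (Q(S) = -((-1 + S) + S)/9 = -(-1 + 2*S)/9 = 1/9 - 2*S/9)
a(n, q) = (52 + q)/(1/9 + n - 2*q/9) (a(n, q) = (q + 52)/(n + (1/9 - 2*q/9)) = (52 + q)/(1/9 + n - 2*q/9))
l = -116
p = 1515674/59 (p = 9*(52 - 164)/(1 - 2*(-164) + 9*147) + 25690 = 9*(-112)/(1 + 328 + 1323) + 25690 = 9*(-112)/1652 + 25690 = 9*(1/1652)*(-112) + 25690 = -36/59 + 25690 = 1515674/59 ≈ 25689.)
p*l = (1515674/59)*(-116) = -175818184/59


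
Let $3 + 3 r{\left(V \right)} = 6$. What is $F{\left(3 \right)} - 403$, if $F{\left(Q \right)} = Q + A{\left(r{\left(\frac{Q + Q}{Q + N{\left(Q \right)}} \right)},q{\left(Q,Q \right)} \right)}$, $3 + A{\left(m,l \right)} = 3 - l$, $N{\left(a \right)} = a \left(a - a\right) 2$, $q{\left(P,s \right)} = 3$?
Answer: $-403$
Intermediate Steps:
$N{\left(a \right)} = 0$ ($N{\left(a \right)} = a 0 \cdot 2 = 0 \cdot 2 = 0$)
$r{\left(V \right)} = 1$ ($r{\left(V \right)} = -1 + \frac{1}{3} \cdot 6 = -1 + 2 = 1$)
$A{\left(m,l \right)} = - l$ ($A{\left(m,l \right)} = -3 - \left(-3 + l\right) = - l$)
$F{\left(Q \right)} = -3 + Q$ ($F{\left(Q \right)} = Q - 3 = -3 + Q$)
$F{\left(3 \right)} - 403 = \left(-3 + 3\right) - 403 = 0 - 403 = -403$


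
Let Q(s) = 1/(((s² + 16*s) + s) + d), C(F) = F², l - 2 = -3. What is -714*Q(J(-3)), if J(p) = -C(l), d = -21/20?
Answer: 14280/341 ≈ 41.877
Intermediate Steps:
l = -1 (l = 2 - 3 = -1)
d = -21/20 (d = -21*1/20 = -21/20 ≈ -1.0500)
J(p) = -1 (J(p) = -1*(-1)² = -1*1 = -1)
Q(s) = 1/(-21/20 + s² + 17*s) (Q(s) = 1/(((s² + 16*s) + s) - 21/20) = 1/((s² + 17*s) - 21/20) = 1/(-21/20 + s² + 17*s))
-714*Q(J(-3)) = -14280/(-21 + 20*(-1)² + 340*(-1)) = -14280/(-21 + 20*1 - 340) = -14280/(-21 + 20 - 340) = -14280/(-341) = -14280*(-1)/341 = -714*(-20/341) = 14280/341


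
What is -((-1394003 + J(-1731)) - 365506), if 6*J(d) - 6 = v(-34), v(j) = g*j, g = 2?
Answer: 5278558/3 ≈ 1.7595e+6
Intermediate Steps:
v(j) = 2*j
J(d) = -31/3 (J(d) = 1 + (2*(-34))/6 = 1 + (⅙)*(-68) = 1 - 34/3 = -31/3)
-((-1394003 + J(-1731)) - 365506) = -((-1394003 - 31/3) - 365506) = -(-4182040/3 - 365506) = -1*(-5278558/3) = 5278558/3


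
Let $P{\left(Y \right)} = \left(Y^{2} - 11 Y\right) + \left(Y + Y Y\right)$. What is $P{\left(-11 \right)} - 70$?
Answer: $282$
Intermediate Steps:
$P{\left(Y \right)} = - 10 Y + 2 Y^{2}$ ($P{\left(Y \right)} = \left(Y^{2} - 11 Y\right) + \left(Y + Y^{2}\right) = - 10 Y + 2 Y^{2}$)
$P{\left(-11 \right)} - 70 = 2 \left(-11\right) \left(-5 - 11\right) - 70 = 2 \left(-11\right) \left(-16\right) - 70 = 352 - 70 = 282$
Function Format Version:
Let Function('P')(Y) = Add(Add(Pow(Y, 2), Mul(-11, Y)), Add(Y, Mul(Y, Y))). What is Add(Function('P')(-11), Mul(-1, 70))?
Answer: 282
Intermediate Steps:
Function('P')(Y) = Add(Mul(-10, Y), Mul(2, Pow(Y, 2))) (Function('P')(Y) = Add(Add(Pow(Y, 2), Mul(-11, Y)), Add(Y, Pow(Y, 2))) = Add(Mul(-10, Y), Mul(2, Pow(Y, 2))))
Add(Function('P')(-11), Mul(-1, 70)) = Add(Mul(2, -11, Add(-5, -11)), Mul(-1, 70)) = Add(Mul(2, -11, -16), -70) = Add(352, -70) = 282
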